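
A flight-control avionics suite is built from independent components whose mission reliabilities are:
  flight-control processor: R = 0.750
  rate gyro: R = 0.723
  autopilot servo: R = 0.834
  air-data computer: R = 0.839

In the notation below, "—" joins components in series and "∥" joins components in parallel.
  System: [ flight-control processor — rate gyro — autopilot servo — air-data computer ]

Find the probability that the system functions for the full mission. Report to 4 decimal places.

0.3794

Series (flight-control processor, rate gyro, autopilot servo, and air-data computer): 0.750000 × 0.723000 × 0.834000 × 0.839000 = 0.3794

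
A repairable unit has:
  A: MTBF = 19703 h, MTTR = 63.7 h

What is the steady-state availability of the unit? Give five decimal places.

A(A) = MTBF/(MTBF+MTTR) = 19703/(19703+63.7) = 0.99678

0.99678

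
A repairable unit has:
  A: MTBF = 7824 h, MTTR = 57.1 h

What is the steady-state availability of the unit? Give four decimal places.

A(A) = MTBF/(MTBF+MTTR) = 7824/(7824+57.1) = 0.9928

0.9928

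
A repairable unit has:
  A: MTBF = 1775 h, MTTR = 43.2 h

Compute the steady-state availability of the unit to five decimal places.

A(A) = MTBF/(MTBF+MTTR) = 1775/(1775+43.2) = 0.97624

0.97624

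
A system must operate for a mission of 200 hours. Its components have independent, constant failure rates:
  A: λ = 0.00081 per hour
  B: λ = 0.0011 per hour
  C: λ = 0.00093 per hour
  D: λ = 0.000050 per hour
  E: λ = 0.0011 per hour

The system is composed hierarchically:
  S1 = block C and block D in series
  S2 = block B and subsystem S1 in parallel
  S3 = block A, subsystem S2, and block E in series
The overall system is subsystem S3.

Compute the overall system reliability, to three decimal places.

0.659

R(A) = exp(−0.00081 × 200) = 0.85044
R(B) = exp(−0.0011 × 200) = 0.80252
R(C) = exp(−0.00093 × 200) = 0.83027
R(D) = exp(−0.000050 × 200) = 0.99005
R(E) = exp(−0.0011 × 200) = 0.80252
Series (C and D): 0.83027 × 0.99005 = 0.82201
Parallel (B and [0.82201]): 1 − (1 − 0.80252)(1 − 0.82201) = 0.96485
Series (A, [0.96485], and E): 0.85044 × 0.96485 × 0.80252 = 0.659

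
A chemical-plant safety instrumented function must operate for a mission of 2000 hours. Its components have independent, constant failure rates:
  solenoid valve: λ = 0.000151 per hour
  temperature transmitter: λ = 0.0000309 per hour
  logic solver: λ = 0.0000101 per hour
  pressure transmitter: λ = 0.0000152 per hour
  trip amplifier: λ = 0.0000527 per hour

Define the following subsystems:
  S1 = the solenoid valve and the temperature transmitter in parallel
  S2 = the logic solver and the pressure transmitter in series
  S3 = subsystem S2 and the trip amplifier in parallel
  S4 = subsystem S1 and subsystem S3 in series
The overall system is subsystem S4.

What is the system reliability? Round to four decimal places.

R(solenoid valve) = exp(−0.000151 × 2000) = 0.739338
R(temperature transmitter) = exp(−0.0000309 × 2000) = 0.940071
R(logic solver) = exp(−0.0000101 × 2000) = 0.980003
R(pressure transmitter) = exp(−0.0000152 × 2000) = 0.970057
R(trip amplifier) = exp(−0.0000527 × 2000) = 0.899964
Parallel (solenoid valve and temperature transmitter): 1 − (1 − 0.739338)(1 − 0.940071) = 0.984379
Series (logic solver and pressure transmitter): 0.980003 × 0.970057 = 0.950659
Parallel ([0.950659] and trip amplifier): 1 − (1 − 0.950659)(1 − 0.899964) = 0.995064
Series ([0.984379] and [0.995064]): 0.984379 × 0.995064 = 0.9795

0.9795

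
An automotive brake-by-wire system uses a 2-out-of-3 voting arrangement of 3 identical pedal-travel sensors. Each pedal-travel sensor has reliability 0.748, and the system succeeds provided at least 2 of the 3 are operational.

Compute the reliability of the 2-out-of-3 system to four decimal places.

R = Σ_{i=2}^{3} C(3,i) p^i (1−p)^{3−i} with p = 0.748
C(3,2)·0.748^2·0.252^1 = 0.422985
C(3,3)·0.748^3·0.252^0 = 0.418509
Sum = 0.8415

0.8415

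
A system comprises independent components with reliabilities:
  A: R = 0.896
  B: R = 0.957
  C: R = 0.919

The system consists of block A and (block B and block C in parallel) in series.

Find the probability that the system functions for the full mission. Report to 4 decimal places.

Parallel (B and C): 1 − (1 − 0.957000)(1 − 0.919000) = 0.996517
Series (A and [0.996517]): 0.896000 × 0.996517 = 0.8929

0.8929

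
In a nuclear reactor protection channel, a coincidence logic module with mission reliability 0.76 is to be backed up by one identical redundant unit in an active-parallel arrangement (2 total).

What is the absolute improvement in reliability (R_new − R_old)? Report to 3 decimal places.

R_before = 0.76
R_after = 1 − (1 − 0.76)^2 = 0.942
ΔR = 0.942 − 0.76 = 0.182

0.182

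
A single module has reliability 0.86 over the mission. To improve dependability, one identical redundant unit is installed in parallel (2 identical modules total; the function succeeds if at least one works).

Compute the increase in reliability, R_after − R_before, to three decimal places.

R_before = 0.86
R_after = 1 − (1 − 0.86)^2 = 0.980
ΔR = 0.980 − 0.86 = 0.120

0.120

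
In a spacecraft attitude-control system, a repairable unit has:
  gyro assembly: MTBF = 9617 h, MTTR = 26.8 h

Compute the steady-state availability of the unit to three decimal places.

0.997

A(gyro assembly) = MTBF/(MTBF+MTTR) = 9617/(9617+26.8) = 0.997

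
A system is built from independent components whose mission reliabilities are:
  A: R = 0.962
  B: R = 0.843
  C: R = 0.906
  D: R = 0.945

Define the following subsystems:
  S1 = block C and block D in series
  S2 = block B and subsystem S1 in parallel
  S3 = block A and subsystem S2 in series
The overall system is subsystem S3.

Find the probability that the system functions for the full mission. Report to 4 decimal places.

Series (C and D): 0.906000 × 0.945000 = 0.856170
Parallel (B and [0.856170]): 1 − (1 − 0.843000)(1 − 0.856170) = 0.977419
Series (A and [0.977419]): 0.962000 × 0.977419 = 0.9403

0.9403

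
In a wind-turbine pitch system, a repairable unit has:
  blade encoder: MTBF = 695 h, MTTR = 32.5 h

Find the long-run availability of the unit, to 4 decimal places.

0.9553

A(blade encoder) = MTBF/(MTBF+MTTR) = 695/(695+32.5) = 0.9553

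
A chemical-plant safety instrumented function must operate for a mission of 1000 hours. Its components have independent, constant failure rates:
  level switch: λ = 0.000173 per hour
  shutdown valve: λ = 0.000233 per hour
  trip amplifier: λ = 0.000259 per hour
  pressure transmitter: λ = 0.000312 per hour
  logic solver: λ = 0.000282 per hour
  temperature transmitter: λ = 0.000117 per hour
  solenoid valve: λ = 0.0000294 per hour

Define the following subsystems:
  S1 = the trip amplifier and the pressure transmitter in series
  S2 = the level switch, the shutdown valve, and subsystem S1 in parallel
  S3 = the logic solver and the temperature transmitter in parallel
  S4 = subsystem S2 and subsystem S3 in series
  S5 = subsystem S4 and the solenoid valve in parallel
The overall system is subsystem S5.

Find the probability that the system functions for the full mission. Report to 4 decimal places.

R(level switch) = exp(−0.000173 × 1000) = 0.841138
R(shutdown valve) = exp(−0.000233 × 1000) = 0.792154
R(trip amplifier) = exp(−0.000259 × 1000) = 0.771823
R(pressure transmitter) = exp(−0.000312 × 1000) = 0.731982
R(logic solver) = exp(−0.000282 × 1000) = 0.754274
R(temperature transmitter) = exp(−0.000117 × 1000) = 0.889585
R(solenoid valve) = exp(−0.0000294 × 1000) = 0.971028
Series (trip amplifier and pressure transmitter): 0.771823 × 0.731982 = 0.564961
Parallel (level switch, shutdown valve, and [0.564961]): 1 − (1 − 0.841138)(1 − 0.792154)(1 − 0.564961) = 0.985636
Parallel (logic solver and temperature transmitter): 1 − (1 − 0.754274)(1 − 0.889585) = 0.972868
Series ([0.985636] and [0.972868]): 0.985636 × 0.972868 = 0.958894
Parallel ([0.958894] and solenoid valve): 1 − (1 − 0.958894)(1 − 0.971028) = 0.9988

0.9988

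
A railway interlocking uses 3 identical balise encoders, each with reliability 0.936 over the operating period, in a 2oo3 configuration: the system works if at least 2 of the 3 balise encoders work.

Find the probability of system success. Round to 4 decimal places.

0.9882

R = Σ_{i=2}^{3} C(3,i) p^i (1−p)^{3−i} with p = 0.936
C(3,2)·0.936^2·0.064^1 = 0.168210
C(3,3)·0.936^3·0.064^0 = 0.820026
Sum = 0.9882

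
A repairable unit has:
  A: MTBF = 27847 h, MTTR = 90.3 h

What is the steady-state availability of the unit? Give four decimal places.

0.9968

A(A) = MTBF/(MTBF+MTTR) = 27847/(27847+90.3) = 0.9968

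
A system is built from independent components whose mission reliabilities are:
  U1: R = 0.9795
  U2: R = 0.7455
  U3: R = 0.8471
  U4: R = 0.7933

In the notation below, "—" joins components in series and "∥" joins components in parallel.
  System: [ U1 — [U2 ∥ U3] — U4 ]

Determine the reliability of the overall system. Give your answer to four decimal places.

Parallel (U2 and U3): 1 − (1 − 0.745500)(1 − 0.847100) = 0.961087
Series (U1, [0.961087], and U4): 0.979500 × 0.961087 × 0.793300 = 0.7468

0.7468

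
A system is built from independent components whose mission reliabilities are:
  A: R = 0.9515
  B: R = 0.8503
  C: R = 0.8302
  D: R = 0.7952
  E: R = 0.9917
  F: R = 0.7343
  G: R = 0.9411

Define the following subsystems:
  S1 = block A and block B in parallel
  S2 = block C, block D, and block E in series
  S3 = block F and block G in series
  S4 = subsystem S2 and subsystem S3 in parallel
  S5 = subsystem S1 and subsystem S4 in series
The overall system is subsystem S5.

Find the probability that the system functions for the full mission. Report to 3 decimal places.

0.887

Parallel (A and B): 1 − (1 − 0.95150)(1 − 0.85030) = 0.99274
Series (C, D, and E): 0.83020 × 0.79520 × 0.99170 = 0.65470
Series (F and G): 0.73430 × 0.94110 = 0.69105
Parallel ([0.65470] and [0.69105]): 1 − (1 − 0.65470)(1 − 0.69105) = 0.89332
Series ([0.99274] and [0.89332]): 0.99274 × 0.89332 = 0.887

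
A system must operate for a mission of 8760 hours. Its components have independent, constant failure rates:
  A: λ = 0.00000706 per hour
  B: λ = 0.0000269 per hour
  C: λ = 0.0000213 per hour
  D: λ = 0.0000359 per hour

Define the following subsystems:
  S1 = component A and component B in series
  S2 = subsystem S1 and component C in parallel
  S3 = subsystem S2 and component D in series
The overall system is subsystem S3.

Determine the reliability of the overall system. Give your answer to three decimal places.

R(A) = exp(−0.00000706 × 8760) = 0.94003
R(B) = exp(−0.0000269 × 8760) = 0.79006
R(C) = exp(−0.0000213 × 8760) = 0.82979
R(D) = exp(−0.0000359 × 8760) = 0.73017
Series (A and B): 0.94003 × 0.79006 = 0.74268
Parallel ([0.74268] and C): 1 − (1 − 0.74268)(1 − 0.82979) = 0.95620
Series ([0.95620] and D): 0.95620 × 0.73017 = 0.698

0.698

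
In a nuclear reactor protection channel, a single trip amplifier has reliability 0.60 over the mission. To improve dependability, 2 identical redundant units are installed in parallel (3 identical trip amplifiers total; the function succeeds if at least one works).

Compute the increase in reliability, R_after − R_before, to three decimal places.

R_before = 0.60
R_after = 1 − (1 − 0.60)^3 = 0.936
ΔR = 0.936 − 0.60 = 0.336

0.336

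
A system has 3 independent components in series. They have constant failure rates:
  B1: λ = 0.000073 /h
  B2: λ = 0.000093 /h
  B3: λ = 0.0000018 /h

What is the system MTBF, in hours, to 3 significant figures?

Series of exponential components: λ_sys = Σ λ_i
λ_sys = 0.000073 + 0.000093 + 0.0000018 = 1.6780e-04 /h
MTBF = 1 / λ_sys = 5960 h

5960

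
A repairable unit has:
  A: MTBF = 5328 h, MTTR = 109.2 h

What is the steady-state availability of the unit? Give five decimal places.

A(A) = MTBF/(MTBF+MTTR) = 5328/(5328+109.2) = 0.97992

0.97992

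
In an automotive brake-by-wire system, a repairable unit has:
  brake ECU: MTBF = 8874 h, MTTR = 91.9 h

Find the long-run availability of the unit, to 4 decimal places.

A(brake ECU) = MTBF/(MTBF+MTTR) = 8874/(8874+91.9) = 0.9898

0.9898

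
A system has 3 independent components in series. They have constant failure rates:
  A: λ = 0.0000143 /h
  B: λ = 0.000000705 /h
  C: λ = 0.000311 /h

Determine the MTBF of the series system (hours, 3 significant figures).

Series of exponential components: λ_sys = Σ λ_i
λ_sys = 0.0000143 + 0.000000705 + 0.000311 = 3.2601e-04 /h
MTBF = 1 / λ_sys = 3070 h

3070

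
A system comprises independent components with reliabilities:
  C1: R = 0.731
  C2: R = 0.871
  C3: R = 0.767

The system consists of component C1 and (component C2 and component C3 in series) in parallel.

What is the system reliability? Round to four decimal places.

0.9107

Series (C2 and C3): 0.871000 × 0.767000 = 0.668057
Parallel (C1 and [0.668057]): 1 − (1 − 0.731000)(1 − 0.668057) = 0.9107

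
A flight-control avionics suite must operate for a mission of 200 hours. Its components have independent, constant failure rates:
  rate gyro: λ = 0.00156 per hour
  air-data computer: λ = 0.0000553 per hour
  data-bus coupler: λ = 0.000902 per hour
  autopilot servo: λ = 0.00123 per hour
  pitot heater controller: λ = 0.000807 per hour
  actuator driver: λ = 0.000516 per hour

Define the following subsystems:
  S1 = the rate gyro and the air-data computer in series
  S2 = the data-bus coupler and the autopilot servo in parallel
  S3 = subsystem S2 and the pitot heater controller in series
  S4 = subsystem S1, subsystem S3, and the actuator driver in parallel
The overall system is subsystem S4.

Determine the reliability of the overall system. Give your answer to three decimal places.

R(rate gyro) = exp(−0.00156 × 200) = 0.73198
R(air-data computer) = exp(−0.0000553 × 200) = 0.98900
R(data-bus coupler) = exp(−0.000902 × 200) = 0.83494
R(autopilot servo) = exp(−0.00123 × 200) = 0.78192
R(pitot heater controller) = exp(−0.000807 × 200) = 0.85095
R(actuator driver) = exp(−0.000516 × 200) = 0.90195
Series (rate gyro and air-data computer): 0.73198 × 0.98900 = 0.72393
Parallel (data-bus coupler and autopilot servo): 1 − (1 − 0.83494)(1 − 0.78192) = 0.96400
Series ([0.96400] and pitot heater controller): 0.96400 × 0.85095 = 0.82032
Parallel ([0.72393], [0.82032], and actuator driver): 1 − (1 − 0.72393)(1 − 0.82032)(1 − 0.90195) = 0.995

0.995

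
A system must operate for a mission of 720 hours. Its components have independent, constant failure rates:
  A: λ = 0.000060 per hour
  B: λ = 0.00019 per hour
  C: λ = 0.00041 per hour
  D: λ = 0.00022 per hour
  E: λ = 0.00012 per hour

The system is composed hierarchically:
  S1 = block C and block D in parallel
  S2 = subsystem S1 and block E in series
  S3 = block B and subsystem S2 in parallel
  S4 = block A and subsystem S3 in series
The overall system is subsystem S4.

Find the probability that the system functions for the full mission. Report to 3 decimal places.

R(A) = exp(−0.000060 × 720) = 0.95772
R(B) = exp(−0.00019 × 720) = 0.87214
R(C) = exp(−0.00041 × 720) = 0.74438
R(D) = exp(−0.00022 × 720) = 0.85351
R(E) = exp(−0.00012 × 720) = 0.91723
Parallel (C and D): 1 − (1 − 0.74438)(1 − 0.85351) = 0.96255
Series ([0.96255] and E): 0.96255 × 0.91723 = 0.88288
Parallel (B and [0.88288]): 1 − (1 − 0.87214)(1 − 0.88288) = 0.98503
Series (A and [0.98503]): 0.95772 × 0.98503 = 0.943

0.943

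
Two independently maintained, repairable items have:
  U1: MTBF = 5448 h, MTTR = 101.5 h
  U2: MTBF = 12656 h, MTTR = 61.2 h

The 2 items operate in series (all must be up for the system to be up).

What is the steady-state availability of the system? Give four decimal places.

0.9770

A(U1) = MTBF/(MTBF+MTTR) = 5448/(5448+101.5) = 0.981710
A(U2) = MTBF/(MTBF+MTTR) = 12656/(12656+61.2) = 0.995188
Series availability: 0.981710 × 0.995188 = 0.9770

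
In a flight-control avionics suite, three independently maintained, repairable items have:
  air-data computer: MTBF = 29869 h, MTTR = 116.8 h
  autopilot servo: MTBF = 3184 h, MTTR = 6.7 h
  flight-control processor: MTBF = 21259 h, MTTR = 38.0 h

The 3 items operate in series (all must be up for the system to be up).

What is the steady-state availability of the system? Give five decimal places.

0.99224

A(air-data computer) = MTBF/(MTBF+MTTR) = 29869/(29869+116.8) = 0.996105
A(autopilot servo) = MTBF/(MTBF+MTTR) = 3184/(3184+6.7) = 0.997900
A(flight-control processor) = MTBF/(MTBF+MTTR) = 21259/(21259+38.0) = 0.998216
Series availability: 0.996105 × 0.997900 × 0.998216 = 0.99224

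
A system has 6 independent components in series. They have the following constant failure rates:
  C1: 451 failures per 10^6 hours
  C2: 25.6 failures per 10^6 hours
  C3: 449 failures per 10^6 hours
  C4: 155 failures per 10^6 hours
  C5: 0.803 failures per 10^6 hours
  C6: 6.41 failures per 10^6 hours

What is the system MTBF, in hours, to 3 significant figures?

Series of exponential components: λ_sys = Σ λ_i
λ_sys = 0.000451 + 0.0000256 + 0.000449 + 0.000155 + 0.000000803 + 0.00000641 = 1.0878e-03 /h
MTBF = 1 / λ_sys = 919 h

919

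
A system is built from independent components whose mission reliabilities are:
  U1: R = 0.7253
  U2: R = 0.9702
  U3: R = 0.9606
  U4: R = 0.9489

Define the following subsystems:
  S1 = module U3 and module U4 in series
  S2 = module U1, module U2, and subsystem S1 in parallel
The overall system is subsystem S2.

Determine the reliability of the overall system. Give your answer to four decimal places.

Series (U3 and U4): 0.960600 × 0.948900 = 0.911513
Parallel (U1, U2, and [0.911513]): 1 − (1 − 0.725300)(1 − 0.970200)(1 − 0.911513) = 0.9993

0.9993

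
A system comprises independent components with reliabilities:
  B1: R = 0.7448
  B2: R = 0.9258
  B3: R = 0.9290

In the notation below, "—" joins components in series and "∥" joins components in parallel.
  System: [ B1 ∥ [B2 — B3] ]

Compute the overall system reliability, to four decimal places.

0.9643

Series (B2 and B3): 0.925800 × 0.929000 = 0.860068
Parallel (B1 and [0.860068]): 1 − (1 − 0.744800)(1 − 0.860068) = 0.9643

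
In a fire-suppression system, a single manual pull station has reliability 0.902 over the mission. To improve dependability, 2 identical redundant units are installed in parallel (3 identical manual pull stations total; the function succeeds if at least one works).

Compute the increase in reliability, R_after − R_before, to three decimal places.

R_before = 0.902
R_after = 1 − (1 − 0.902)^3 = 0.999
ΔR = 0.999 − 0.902 = 0.097

0.097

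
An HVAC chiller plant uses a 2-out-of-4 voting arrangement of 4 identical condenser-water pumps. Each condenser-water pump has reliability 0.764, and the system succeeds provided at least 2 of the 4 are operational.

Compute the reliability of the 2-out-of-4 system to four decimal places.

0.9567

R = Σ_{i=2}^{4} C(4,i) p^i (1−p)^{4−i} with p = 0.764
C(4,2)·0.764^2·0.236^2 = 0.195057
C(4,3)·0.764^3·0.236^1 = 0.420971
C(4,4)·0.764^4·0.236^0 = 0.340701
Sum = 0.9567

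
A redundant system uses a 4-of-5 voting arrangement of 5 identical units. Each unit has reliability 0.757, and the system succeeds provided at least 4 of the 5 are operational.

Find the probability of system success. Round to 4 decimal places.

R = Σ_{i=4}^{5} C(5,i) p^i (1−p)^{5−i} with p = 0.757
C(5,4)·0.757^4·0.243^1 = 0.398988
C(5,5)·0.757^5·0.243^0 = 0.248588
Sum = 0.6476

0.6476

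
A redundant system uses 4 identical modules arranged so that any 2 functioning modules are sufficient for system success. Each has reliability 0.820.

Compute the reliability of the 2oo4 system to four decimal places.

R = Σ_{i=2}^{4} C(4,i) p^i (1−p)^{4−i} with p = 0.820
C(4,2)·0.820^2·0.180^2 = 0.130715
C(4,3)·0.820^3·0.180^1 = 0.396985
C(4,4)·0.820^4·0.180^0 = 0.452122
Sum = 0.9798

0.9798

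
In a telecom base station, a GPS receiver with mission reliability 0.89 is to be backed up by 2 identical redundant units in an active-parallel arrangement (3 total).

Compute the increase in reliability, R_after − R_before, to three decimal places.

0.109

R_before = 0.89
R_after = 1 − (1 − 0.89)^3 = 0.999
ΔR = 0.999 − 0.89 = 0.109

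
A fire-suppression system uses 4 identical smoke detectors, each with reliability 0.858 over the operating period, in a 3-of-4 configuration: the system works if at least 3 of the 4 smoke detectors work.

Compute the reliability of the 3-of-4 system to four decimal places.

R = Σ_{i=3}^{4} C(4,i) p^i (1−p)^{4−i} with p = 0.858
C(4,3)·0.858^3·0.142^1 = 0.358765
C(4,4)·0.858^4·0.142^0 = 0.541937
Sum = 0.9007

0.9007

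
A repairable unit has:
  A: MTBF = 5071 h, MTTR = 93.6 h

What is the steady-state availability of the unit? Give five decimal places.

0.98188

A(A) = MTBF/(MTBF+MTTR) = 5071/(5071+93.6) = 0.98188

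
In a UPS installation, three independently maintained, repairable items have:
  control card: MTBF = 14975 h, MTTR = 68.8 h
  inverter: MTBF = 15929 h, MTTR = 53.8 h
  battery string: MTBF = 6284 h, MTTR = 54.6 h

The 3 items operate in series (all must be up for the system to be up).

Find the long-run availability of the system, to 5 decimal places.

A(control card) = MTBF/(MTBF+MTTR) = 14975/(14975+68.8) = 0.995427
A(inverter) = MTBF/(MTBF+MTTR) = 15929/(15929+53.8) = 0.996634
A(battery string) = MTBF/(MTBF+MTTR) = 6284/(6284+54.6) = 0.991386
Series availability: 0.995427 × 0.996634 × 0.991386 = 0.98353

0.98353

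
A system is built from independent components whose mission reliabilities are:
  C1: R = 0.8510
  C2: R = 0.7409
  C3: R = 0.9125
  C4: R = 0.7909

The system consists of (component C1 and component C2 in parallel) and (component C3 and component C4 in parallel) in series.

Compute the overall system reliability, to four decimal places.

Parallel (C1 and C2): 1 − (1 − 0.851000)(1 − 0.740900) = 0.961394
Parallel (C3 and C4): 1 − (1 − 0.912500)(1 − 0.790900) = 0.981704
Series ([0.961394] and [0.981704]): 0.961394 × 0.981704 = 0.9438

0.9438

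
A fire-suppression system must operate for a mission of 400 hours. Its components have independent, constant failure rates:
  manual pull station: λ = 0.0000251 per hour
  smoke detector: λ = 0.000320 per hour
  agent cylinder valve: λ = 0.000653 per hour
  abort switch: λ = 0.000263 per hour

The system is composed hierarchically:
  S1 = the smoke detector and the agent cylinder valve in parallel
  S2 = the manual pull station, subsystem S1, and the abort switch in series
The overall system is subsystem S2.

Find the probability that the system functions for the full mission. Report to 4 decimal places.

0.8665

R(manual pull station) = exp(−0.0000251 × 400) = 0.990010
R(smoke detector) = exp(−0.000320 × 400) = 0.879853
R(agent cylinder valve) = exp(−0.000653 × 400) = 0.770127
R(abort switch) = exp(−0.000263 × 400) = 0.900144
Parallel (smoke detector and agent cylinder valve): 1 − (1 − 0.879853)(1 − 0.770127) = 0.972381
Series (manual pull station, [0.972381], and abort switch): 0.990010 × 0.972381 × 0.900144 = 0.8665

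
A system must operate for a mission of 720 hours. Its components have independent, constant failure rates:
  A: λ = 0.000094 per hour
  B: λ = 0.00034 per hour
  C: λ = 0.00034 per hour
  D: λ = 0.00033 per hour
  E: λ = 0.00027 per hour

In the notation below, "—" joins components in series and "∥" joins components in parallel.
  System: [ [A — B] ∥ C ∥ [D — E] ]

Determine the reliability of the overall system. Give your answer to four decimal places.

0.9796

R(A) = exp(−0.000094 × 720) = 0.934559
R(B) = exp(−0.00034 × 720) = 0.782861
R(C) = exp(−0.00034 × 720) = 0.782861
R(D) = exp(−0.00033 × 720) = 0.788518
R(E) = exp(−0.00027 × 720) = 0.823329
Series (A and B): 0.934559 × 0.782861 = 0.731630
Series (D and E): 0.788518 × 0.823329 = 0.649210
Parallel ([0.731630], C, and [0.649210]): 1 − (1 − 0.731630)(1 − 0.782861)(1 − 0.649210) = 0.9796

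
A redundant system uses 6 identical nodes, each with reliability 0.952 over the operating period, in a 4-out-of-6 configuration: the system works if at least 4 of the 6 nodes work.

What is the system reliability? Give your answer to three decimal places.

0.998

R = Σ_{i=4}^{6} C(6,i) p^i (1−p)^{6−i} with p = 0.952
C(6,4)·0.952^4·0.048^2 = 0.02839
C(6,5)·0.952^5·0.048^1 = 0.22520
C(6,6)·0.952^6·0.048^0 = 0.74443
Sum = 0.998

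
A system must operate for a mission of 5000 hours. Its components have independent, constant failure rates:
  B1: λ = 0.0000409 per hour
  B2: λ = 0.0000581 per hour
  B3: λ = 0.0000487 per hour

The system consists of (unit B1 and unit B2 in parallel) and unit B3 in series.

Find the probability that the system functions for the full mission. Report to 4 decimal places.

0.7473

R(B1) = exp(−0.0000409 × 5000) = 0.815055
R(B2) = exp(−0.0000581 × 5000) = 0.747890
R(B3) = exp(−0.0000487 × 5000) = 0.783879
Parallel (B1 and B2): 1 − (1 − 0.815055)(1 − 0.747890) = 0.953374
Series ([0.953374] and B3): 0.953374 × 0.783879 = 0.7473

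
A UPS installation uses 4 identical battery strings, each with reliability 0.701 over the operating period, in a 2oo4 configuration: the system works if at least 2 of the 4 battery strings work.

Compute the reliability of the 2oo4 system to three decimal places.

R = Σ_{i=2}^{4} C(4,i) p^i (1−p)^{4−i} with p = 0.701
C(4,2)·0.701^2·0.299^2 = 0.26359
C(4,3)·0.701^3·0.299^1 = 0.41199
C(4,4)·0.701^4·0.299^0 = 0.24147
Sum = 0.917

0.917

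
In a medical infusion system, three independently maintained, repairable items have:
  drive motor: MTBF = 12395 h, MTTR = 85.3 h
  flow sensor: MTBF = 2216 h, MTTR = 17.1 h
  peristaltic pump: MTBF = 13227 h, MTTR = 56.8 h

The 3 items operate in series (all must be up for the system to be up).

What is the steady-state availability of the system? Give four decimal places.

A(drive motor) = MTBF/(MTBF+MTTR) = 12395/(12395+85.3) = 0.993165
A(flow sensor) = MTBF/(MTBF+MTTR) = 2216/(2216+17.1) = 0.992342
A(peristaltic pump) = MTBF/(MTBF+MTTR) = 13227/(13227+56.8) = 0.995724
Series availability: 0.993165 × 0.992342 × 0.995724 = 0.9813

0.9813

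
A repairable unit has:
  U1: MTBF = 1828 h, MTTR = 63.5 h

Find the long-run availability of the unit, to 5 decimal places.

0.96643

A(U1) = MTBF/(MTBF+MTTR) = 1828/(1828+63.5) = 0.96643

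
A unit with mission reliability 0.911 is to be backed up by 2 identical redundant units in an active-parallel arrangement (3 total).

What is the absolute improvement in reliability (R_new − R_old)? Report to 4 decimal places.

0.0883

R_before = 0.911
R_after = 1 − (1 − 0.911)^3 = 0.9993
ΔR = 0.9993 − 0.911 = 0.0883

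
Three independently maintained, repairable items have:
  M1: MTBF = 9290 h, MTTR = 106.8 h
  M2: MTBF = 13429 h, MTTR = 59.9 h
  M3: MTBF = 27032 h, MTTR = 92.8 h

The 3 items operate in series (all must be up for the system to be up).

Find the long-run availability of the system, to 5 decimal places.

A(M1) = MTBF/(MTBF+MTTR) = 9290/(9290+106.8) = 0.988634
A(M2) = MTBF/(MTBF+MTTR) = 13429/(13429+59.9) = 0.995559
A(M3) = MTBF/(MTBF+MTTR) = 27032/(27032+92.8) = 0.996579
Series availability: 0.988634 × 0.995559 × 0.996579 = 0.98088

0.98088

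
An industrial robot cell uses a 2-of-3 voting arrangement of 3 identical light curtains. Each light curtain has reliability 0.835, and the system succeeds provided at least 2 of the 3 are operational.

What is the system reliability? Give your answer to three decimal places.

0.927

R = Σ_{i=2}^{3} C(3,i) p^i (1−p)^{3−i} with p = 0.835
C(3,2)·0.835^2·0.165^1 = 0.34513
C(3,3)·0.835^3·0.165^0 = 0.58218
Sum = 0.927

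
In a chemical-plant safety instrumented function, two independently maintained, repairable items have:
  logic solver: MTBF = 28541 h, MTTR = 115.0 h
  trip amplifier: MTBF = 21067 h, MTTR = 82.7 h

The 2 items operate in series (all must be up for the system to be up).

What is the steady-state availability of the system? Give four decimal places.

A(logic solver) = MTBF/(MTBF+MTTR) = 28541/(28541+115.0) = 0.995987
A(trip amplifier) = MTBF/(MTBF+MTTR) = 21067/(21067+82.7) = 0.996090
Series availability: 0.995987 × 0.996090 = 0.9921

0.9921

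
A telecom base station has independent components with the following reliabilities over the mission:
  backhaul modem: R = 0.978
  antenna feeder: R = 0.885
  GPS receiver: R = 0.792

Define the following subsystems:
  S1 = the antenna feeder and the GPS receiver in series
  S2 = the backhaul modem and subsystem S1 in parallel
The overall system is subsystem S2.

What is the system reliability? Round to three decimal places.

Series (antenna feeder and GPS receiver): 0.88500 × 0.79200 = 0.70092
Parallel (backhaul modem and [0.70092]): 1 − (1 − 0.97800)(1 − 0.70092) = 0.993

0.993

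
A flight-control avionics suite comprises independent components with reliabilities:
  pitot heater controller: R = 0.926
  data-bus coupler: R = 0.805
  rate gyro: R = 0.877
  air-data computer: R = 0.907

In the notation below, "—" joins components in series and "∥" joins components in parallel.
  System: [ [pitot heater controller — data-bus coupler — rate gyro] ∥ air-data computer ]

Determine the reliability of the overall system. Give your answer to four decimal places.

0.9678

Series (pitot heater controller, data-bus coupler, and rate gyro): 0.926000 × 0.805000 × 0.877000 = 0.653742
Parallel ([0.653742] and air-data computer): 1 − (1 − 0.653742)(1 − 0.907000) = 0.9678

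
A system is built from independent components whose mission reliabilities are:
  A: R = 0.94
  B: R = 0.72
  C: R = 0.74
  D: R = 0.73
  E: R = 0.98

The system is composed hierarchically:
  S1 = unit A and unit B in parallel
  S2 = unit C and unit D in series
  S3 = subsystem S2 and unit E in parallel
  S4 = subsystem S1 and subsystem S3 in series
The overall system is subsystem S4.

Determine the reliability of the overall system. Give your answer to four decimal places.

Parallel (A and B): 1 − (1 − 0.940000)(1 − 0.720000) = 0.983200
Series (C and D): 0.740000 × 0.730000 = 0.540200
Parallel ([0.540200] and E): 1 − (1 − 0.540200)(1 − 0.980000) = 0.990804
Series ([0.983200] and [0.990804]): 0.983200 × 0.990804 = 0.9742

0.9742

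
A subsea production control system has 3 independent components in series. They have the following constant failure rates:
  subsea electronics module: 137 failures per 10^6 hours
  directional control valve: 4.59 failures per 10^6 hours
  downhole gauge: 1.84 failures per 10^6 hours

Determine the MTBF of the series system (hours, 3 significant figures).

6970

Series of exponential components: λ_sys = Σ λ_i
λ_sys = 0.000137 + 0.00000459 + 0.00000184 = 1.4343e-04 /h
MTBF = 1 / λ_sys = 6970 h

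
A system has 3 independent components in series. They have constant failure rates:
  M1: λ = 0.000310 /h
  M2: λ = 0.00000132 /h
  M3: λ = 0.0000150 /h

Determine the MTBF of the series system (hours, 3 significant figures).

3060

Series of exponential components: λ_sys = Σ λ_i
λ_sys = 0.000310 + 0.00000132 + 0.0000150 = 3.2632e-04 /h
MTBF = 1 / λ_sys = 3060 h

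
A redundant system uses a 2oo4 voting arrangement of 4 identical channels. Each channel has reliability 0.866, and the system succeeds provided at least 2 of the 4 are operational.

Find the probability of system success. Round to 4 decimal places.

R = Σ_{i=2}^{4} C(4,i) p^i (1−p)^{4−i} with p = 0.866
C(4,2)·0.866^2·0.134^2 = 0.080797
C(4,3)·0.866^3·0.134^1 = 0.348112
C(4,4)·0.866^4·0.134^0 = 0.562434
Sum = 0.9913

0.9913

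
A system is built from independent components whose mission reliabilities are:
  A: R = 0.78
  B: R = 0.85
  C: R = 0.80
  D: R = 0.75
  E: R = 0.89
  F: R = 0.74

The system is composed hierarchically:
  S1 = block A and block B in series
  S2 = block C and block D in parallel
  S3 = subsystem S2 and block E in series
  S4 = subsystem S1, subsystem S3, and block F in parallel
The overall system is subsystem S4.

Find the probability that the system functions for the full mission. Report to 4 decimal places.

0.9865

Series (A and B): 0.780000 × 0.850000 = 0.663000
Parallel (C and D): 1 − (1 − 0.800000)(1 − 0.750000) = 0.950000
Series ([0.950000] and E): 0.950000 × 0.890000 = 0.845500
Parallel ([0.663000], [0.845500], and F): 1 − (1 − 0.663000)(1 − 0.845500)(1 − 0.740000) = 0.9865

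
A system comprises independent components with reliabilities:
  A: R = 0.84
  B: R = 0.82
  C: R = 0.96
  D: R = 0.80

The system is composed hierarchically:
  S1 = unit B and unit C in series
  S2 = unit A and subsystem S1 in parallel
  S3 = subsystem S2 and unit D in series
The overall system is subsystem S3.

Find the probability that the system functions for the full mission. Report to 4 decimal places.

Series (B and C): 0.820000 × 0.960000 = 0.787200
Parallel (A and [0.787200]): 1 − (1 − 0.840000)(1 − 0.787200) = 0.965952
Series ([0.965952] and D): 0.965952 × 0.800000 = 0.7728

0.7728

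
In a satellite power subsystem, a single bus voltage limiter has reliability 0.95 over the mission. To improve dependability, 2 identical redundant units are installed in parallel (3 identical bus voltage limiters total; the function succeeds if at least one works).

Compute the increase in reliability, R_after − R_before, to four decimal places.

0.0499

R_before = 0.95
R_after = 1 − (1 − 0.95)^3 = 0.9999
ΔR = 0.9999 − 0.95 = 0.0499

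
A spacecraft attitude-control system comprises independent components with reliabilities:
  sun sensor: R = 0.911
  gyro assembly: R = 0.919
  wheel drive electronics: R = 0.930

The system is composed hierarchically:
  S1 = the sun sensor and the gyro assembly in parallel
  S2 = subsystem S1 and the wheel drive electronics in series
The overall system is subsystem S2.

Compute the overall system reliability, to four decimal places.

0.9233

Parallel (sun sensor and gyro assembly): 1 − (1 − 0.911000)(1 − 0.919000) = 0.992791
Series ([0.992791] and wheel drive electronics): 0.992791 × 0.930000 = 0.9233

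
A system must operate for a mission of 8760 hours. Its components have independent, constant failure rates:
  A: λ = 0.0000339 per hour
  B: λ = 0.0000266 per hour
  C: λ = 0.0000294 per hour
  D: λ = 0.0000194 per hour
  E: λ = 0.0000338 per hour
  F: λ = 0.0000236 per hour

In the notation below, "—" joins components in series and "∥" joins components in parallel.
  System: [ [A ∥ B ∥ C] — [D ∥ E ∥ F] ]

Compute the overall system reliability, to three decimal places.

0.980

R(A) = exp(−0.0000339 × 8760) = 0.74307
R(B) = exp(−0.0000266 × 8760) = 0.79214
R(C) = exp(−0.0000294 × 8760) = 0.77295
R(D) = exp(−0.0000194 × 8760) = 0.84371
R(E) = exp(−0.0000338 × 8760) = 0.74372
R(F) = exp(−0.0000236 × 8760) = 0.81323
Parallel (A, B, and C): 1 − (1 − 0.74307)(1 − 0.79214)(1 − 0.77295) = 0.98787
Parallel (D, E, and F): 1 − (1 − 0.84371)(1 − 0.74372)(1 − 0.81323) = 0.99252
Series ([0.98787] and [0.99252]): 0.98787 × 0.99252 = 0.980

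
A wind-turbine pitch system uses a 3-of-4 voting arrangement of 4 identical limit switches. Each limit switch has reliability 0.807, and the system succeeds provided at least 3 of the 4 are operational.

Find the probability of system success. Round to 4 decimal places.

R = Σ_{i=3}^{4} C(4,i) p^i (1−p)^{4−i} with p = 0.807
C(4,3)·0.807^3·0.193^1 = 0.405731
C(4,4)·0.807^4·0.193^0 = 0.424125
Sum = 0.8299

0.8299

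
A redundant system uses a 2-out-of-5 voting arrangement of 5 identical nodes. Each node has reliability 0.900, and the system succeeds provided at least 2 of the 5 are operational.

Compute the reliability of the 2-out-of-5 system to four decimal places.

0.9995

R = Σ_{i=2}^{5} C(5,i) p^i (1−p)^{5−i} with p = 0.900
C(5,2)·0.900^2·0.100^3 = 0.008100
C(5,3)·0.900^3·0.100^2 = 0.072900
C(5,4)·0.900^4·0.100^1 = 0.328050
C(5,5)·0.900^5·0.100^0 = 0.590490
Sum = 0.9995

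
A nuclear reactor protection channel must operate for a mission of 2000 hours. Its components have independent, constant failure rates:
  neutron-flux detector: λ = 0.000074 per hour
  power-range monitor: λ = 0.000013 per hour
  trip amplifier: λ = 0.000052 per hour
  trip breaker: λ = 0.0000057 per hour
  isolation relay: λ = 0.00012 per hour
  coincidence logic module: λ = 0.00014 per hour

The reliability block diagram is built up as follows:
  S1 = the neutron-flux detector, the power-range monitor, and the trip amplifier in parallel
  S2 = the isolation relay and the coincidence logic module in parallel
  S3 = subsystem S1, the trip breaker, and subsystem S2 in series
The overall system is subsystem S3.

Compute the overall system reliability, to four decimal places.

R(neutron-flux detector) = exp(−0.000074 × 2000) = 0.862431
R(power-range monitor) = exp(−0.000013 × 2000) = 0.974335
R(trip amplifier) = exp(−0.000052 × 2000) = 0.901225
R(trip breaker) = exp(−0.0000057 × 2000) = 0.988665
R(isolation relay) = exp(−0.00012 × 2000) = 0.786628
R(coincidence logic module) = exp(−0.00014 × 2000) = 0.755784
Parallel (neutron-flux detector, power-range monitor, and trip amplifier): 1 − (1 − 0.862431)(1 − 0.974335)(1 − 0.901225) = 0.999651
Parallel (isolation relay and coincidence logic module): 1 − (1 − 0.786628)(1 − 0.755784) = 0.947891
Series ([0.999651], trip breaker, and [0.947891]): 0.999651 × 0.988665 × 0.947891 = 0.9368

0.9368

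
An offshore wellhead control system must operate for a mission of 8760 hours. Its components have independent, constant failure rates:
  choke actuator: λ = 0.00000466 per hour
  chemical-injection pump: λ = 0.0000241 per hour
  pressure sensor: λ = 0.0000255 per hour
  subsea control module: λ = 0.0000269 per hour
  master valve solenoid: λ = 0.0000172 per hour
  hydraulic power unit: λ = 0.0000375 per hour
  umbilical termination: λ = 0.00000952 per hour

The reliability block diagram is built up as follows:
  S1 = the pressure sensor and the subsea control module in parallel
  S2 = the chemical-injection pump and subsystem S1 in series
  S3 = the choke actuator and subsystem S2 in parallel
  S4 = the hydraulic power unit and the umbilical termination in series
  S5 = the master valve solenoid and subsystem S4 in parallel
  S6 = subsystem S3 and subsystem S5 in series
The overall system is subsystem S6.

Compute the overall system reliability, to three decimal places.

0.944

R(choke actuator) = exp(−0.00000466 × 8760) = 0.96000
R(chemical-injection pump) = exp(−0.0000241 × 8760) = 0.80968
R(pressure sensor) = exp(−0.0000255 × 8760) = 0.79981
R(subsea control module) = exp(−0.0000269 × 8760) = 0.79006
R(master valve solenoid) = exp(−0.0000172 × 8760) = 0.86013
R(hydraulic power unit) = exp(−0.0000375 × 8760) = 0.72000
R(umbilical termination) = exp(−0.00000952 × 8760) = 0.91999
Parallel (pressure sensor and subsea control module): 1 − (1 − 0.79981)(1 − 0.79006) = 0.95797
Series (chemical-injection pump and [0.95797]): 0.80968 × 0.95797 = 0.77565
Parallel (choke actuator and [0.77565]): 1 − (1 − 0.96000)(1 − 0.77565) = 0.99103
Series (hydraulic power unit and umbilical termination): 0.72000 × 0.91999 = 0.66239
Parallel (master valve solenoid and [0.66239]): 1 − (1 − 0.86013)(1 − 0.66239) = 0.95278
Series ([0.99103] and [0.95278]): 0.99103 × 0.95278 = 0.944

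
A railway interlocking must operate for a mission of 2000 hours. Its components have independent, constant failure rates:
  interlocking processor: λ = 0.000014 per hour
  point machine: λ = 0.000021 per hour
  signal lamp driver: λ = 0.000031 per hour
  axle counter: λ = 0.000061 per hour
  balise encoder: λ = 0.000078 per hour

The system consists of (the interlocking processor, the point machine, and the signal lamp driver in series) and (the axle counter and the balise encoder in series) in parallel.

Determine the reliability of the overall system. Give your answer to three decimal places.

R(interlocking processor) = exp(−0.000014 × 2000) = 0.97239
R(point machine) = exp(−0.000021 × 2000) = 0.95887
R(signal lamp driver) = exp(−0.000031 × 2000) = 0.93988
R(axle counter) = exp(−0.000061 × 2000) = 0.88515
R(balise encoder) = exp(−0.000078 × 2000) = 0.85556
Series (interlocking processor, point machine, and signal lamp driver): 0.97239 × 0.95887 × 0.93988 = 0.87634
Series (axle counter and balise encoder): 0.88515 × 0.85556 = 0.75730
Parallel ([0.87634] and [0.75730]): 1 − (1 − 0.87634)(1 − 0.75730) = 0.970

0.970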